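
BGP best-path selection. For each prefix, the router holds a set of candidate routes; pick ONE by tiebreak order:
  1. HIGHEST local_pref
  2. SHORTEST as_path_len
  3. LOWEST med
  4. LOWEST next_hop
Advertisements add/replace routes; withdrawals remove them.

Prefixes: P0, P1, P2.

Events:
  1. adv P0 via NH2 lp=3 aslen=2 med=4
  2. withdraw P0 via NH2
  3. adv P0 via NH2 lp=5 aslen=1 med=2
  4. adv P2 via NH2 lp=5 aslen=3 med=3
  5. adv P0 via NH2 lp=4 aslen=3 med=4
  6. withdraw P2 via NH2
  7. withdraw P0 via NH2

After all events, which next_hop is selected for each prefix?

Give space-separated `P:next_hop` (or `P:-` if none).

Answer: P0:- P1:- P2:-

Derivation:
Op 1: best P0=NH2 P1=- P2=-
Op 2: best P0=- P1=- P2=-
Op 3: best P0=NH2 P1=- P2=-
Op 4: best P0=NH2 P1=- P2=NH2
Op 5: best P0=NH2 P1=- P2=NH2
Op 6: best P0=NH2 P1=- P2=-
Op 7: best P0=- P1=- P2=-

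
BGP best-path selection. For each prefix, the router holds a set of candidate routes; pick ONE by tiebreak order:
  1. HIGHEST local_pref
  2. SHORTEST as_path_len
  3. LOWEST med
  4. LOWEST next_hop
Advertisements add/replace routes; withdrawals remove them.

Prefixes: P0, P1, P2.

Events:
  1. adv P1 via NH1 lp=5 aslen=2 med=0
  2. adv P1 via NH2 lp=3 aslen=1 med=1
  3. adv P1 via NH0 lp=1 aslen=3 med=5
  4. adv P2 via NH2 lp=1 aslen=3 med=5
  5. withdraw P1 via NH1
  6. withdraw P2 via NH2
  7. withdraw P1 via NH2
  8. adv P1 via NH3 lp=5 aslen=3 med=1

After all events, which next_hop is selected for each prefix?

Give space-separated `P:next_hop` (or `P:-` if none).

Op 1: best P0=- P1=NH1 P2=-
Op 2: best P0=- P1=NH1 P2=-
Op 3: best P0=- P1=NH1 P2=-
Op 4: best P0=- P1=NH1 P2=NH2
Op 5: best P0=- P1=NH2 P2=NH2
Op 6: best P0=- P1=NH2 P2=-
Op 7: best P0=- P1=NH0 P2=-
Op 8: best P0=- P1=NH3 P2=-

Answer: P0:- P1:NH3 P2:-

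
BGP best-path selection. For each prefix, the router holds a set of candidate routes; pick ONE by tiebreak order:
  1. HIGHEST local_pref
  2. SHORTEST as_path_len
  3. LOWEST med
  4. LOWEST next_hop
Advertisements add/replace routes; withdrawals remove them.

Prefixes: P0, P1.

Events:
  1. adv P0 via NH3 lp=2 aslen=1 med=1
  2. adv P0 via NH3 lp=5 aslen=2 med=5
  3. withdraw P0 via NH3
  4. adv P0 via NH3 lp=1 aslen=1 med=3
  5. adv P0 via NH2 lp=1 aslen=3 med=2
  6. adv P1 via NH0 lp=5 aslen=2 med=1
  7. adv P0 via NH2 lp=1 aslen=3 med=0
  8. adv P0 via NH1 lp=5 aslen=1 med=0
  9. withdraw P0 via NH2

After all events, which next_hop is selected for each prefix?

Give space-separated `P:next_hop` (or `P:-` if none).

Answer: P0:NH1 P1:NH0

Derivation:
Op 1: best P0=NH3 P1=-
Op 2: best P0=NH3 P1=-
Op 3: best P0=- P1=-
Op 4: best P0=NH3 P1=-
Op 5: best P0=NH3 P1=-
Op 6: best P0=NH3 P1=NH0
Op 7: best P0=NH3 P1=NH0
Op 8: best P0=NH1 P1=NH0
Op 9: best P0=NH1 P1=NH0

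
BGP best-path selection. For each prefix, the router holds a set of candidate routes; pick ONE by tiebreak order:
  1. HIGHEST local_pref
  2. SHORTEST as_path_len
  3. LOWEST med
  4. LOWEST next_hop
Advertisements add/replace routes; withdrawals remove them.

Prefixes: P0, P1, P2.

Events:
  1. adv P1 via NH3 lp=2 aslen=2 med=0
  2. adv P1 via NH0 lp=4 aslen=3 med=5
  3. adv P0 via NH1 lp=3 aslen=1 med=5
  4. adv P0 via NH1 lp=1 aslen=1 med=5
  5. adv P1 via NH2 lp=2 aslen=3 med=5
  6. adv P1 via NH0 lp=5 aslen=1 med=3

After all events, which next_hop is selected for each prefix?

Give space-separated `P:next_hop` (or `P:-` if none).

Op 1: best P0=- P1=NH3 P2=-
Op 2: best P0=- P1=NH0 P2=-
Op 3: best P0=NH1 P1=NH0 P2=-
Op 4: best P0=NH1 P1=NH0 P2=-
Op 5: best P0=NH1 P1=NH0 P2=-
Op 6: best P0=NH1 P1=NH0 P2=-

Answer: P0:NH1 P1:NH0 P2:-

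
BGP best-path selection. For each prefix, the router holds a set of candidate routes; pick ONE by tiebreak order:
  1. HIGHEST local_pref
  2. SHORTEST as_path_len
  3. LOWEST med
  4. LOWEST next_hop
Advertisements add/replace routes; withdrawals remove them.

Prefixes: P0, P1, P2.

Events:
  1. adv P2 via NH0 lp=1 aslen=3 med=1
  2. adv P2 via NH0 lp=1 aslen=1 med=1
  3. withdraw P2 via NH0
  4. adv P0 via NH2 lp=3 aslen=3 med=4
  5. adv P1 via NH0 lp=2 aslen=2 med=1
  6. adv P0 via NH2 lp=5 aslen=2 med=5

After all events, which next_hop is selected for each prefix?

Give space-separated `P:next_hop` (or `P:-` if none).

Op 1: best P0=- P1=- P2=NH0
Op 2: best P0=- P1=- P2=NH0
Op 3: best P0=- P1=- P2=-
Op 4: best P0=NH2 P1=- P2=-
Op 5: best P0=NH2 P1=NH0 P2=-
Op 6: best P0=NH2 P1=NH0 P2=-

Answer: P0:NH2 P1:NH0 P2:-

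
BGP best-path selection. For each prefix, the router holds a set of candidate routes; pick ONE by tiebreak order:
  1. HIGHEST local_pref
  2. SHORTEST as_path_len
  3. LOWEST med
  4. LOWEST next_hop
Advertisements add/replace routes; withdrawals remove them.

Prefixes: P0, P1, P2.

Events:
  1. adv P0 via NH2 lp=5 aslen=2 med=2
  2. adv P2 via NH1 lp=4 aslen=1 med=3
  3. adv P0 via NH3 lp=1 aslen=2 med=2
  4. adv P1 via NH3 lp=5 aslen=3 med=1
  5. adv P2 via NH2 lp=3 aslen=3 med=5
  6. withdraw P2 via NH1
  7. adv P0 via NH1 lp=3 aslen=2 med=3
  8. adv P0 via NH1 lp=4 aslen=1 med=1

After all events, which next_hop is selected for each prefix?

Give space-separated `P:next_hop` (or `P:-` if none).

Op 1: best P0=NH2 P1=- P2=-
Op 2: best P0=NH2 P1=- P2=NH1
Op 3: best P0=NH2 P1=- P2=NH1
Op 4: best P0=NH2 P1=NH3 P2=NH1
Op 5: best P0=NH2 P1=NH3 P2=NH1
Op 6: best P0=NH2 P1=NH3 P2=NH2
Op 7: best P0=NH2 P1=NH3 P2=NH2
Op 8: best P0=NH2 P1=NH3 P2=NH2

Answer: P0:NH2 P1:NH3 P2:NH2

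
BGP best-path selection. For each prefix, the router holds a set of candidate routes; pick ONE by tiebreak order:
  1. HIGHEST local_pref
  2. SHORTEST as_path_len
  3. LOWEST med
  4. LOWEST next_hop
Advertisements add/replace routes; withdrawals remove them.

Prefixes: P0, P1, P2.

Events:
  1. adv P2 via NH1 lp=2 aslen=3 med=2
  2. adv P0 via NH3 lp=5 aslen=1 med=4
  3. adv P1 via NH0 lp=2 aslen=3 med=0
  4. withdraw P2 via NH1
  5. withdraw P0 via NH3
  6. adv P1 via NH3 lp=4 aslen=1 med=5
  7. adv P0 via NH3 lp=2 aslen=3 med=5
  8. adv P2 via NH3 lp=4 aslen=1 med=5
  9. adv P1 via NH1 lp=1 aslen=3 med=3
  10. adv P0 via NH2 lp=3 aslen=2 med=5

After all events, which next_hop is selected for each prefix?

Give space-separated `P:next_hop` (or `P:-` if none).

Op 1: best P0=- P1=- P2=NH1
Op 2: best P0=NH3 P1=- P2=NH1
Op 3: best P0=NH3 P1=NH0 P2=NH1
Op 4: best P0=NH3 P1=NH0 P2=-
Op 5: best P0=- P1=NH0 P2=-
Op 6: best P0=- P1=NH3 P2=-
Op 7: best P0=NH3 P1=NH3 P2=-
Op 8: best P0=NH3 P1=NH3 P2=NH3
Op 9: best P0=NH3 P1=NH3 P2=NH3
Op 10: best P0=NH2 P1=NH3 P2=NH3

Answer: P0:NH2 P1:NH3 P2:NH3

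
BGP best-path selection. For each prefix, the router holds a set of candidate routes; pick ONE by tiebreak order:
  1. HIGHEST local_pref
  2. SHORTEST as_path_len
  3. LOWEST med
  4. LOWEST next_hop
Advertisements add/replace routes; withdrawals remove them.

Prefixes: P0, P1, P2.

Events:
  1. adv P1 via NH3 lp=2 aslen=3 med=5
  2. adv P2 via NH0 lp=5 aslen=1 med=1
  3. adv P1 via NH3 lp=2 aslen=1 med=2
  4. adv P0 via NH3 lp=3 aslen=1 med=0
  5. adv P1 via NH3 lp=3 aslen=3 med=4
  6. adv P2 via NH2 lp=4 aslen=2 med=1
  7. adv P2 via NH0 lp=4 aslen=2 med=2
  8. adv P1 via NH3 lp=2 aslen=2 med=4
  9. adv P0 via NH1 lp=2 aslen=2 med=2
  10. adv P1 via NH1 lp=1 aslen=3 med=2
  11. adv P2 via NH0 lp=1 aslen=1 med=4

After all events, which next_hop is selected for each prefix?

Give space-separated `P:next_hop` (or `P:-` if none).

Answer: P0:NH3 P1:NH3 P2:NH2

Derivation:
Op 1: best P0=- P1=NH3 P2=-
Op 2: best P0=- P1=NH3 P2=NH0
Op 3: best P0=- P1=NH3 P2=NH0
Op 4: best P0=NH3 P1=NH3 P2=NH0
Op 5: best P0=NH3 P1=NH3 P2=NH0
Op 6: best P0=NH3 P1=NH3 P2=NH0
Op 7: best P0=NH3 P1=NH3 P2=NH2
Op 8: best P0=NH3 P1=NH3 P2=NH2
Op 9: best P0=NH3 P1=NH3 P2=NH2
Op 10: best P0=NH3 P1=NH3 P2=NH2
Op 11: best P0=NH3 P1=NH3 P2=NH2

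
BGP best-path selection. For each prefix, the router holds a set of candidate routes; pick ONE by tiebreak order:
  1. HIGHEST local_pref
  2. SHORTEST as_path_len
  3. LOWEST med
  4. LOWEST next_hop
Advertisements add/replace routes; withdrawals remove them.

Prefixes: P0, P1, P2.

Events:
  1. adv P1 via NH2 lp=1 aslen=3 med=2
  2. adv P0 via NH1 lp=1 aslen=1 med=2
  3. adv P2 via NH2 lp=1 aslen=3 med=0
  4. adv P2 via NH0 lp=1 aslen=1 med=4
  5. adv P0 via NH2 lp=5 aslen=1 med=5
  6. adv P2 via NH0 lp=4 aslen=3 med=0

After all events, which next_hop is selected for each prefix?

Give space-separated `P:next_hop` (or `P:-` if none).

Op 1: best P0=- P1=NH2 P2=-
Op 2: best P0=NH1 P1=NH2 P2=-
Op 3: best P0=NH1 P1=NH2 P2=NH2
Op 4: best P0=NH1 P1=NH2 P2=NH0
Op 5: best P0=NH2 P1=NH2 P2=NH0
Op 6: best P0=NH2 P1=NH2 P2=NH0

Answer: P0:NH2 P1:NH2 P2:NH0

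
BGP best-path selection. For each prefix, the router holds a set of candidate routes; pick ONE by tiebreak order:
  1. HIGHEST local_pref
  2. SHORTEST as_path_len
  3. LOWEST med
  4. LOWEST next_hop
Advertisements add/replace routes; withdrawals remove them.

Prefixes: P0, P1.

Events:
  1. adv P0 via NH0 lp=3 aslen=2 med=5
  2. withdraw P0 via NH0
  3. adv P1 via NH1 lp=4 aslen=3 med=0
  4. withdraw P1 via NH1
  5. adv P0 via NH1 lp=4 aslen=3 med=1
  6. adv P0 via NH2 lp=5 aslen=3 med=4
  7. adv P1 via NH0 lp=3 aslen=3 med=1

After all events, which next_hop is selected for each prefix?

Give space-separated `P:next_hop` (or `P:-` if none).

Answer: P0:NH2 P1:NH0

Derivation:
Op 1: best P0=NH0 P1=-
Op 2: best P0=- P1=-
Op 3: best P0=- P1=NH1
Op 4: best P0=- P1=-
Op 5: best P0=NH1 P1=-
Op 6: best P0=NH2 P1=-
Op 7: best P0=NH2 P1=NH0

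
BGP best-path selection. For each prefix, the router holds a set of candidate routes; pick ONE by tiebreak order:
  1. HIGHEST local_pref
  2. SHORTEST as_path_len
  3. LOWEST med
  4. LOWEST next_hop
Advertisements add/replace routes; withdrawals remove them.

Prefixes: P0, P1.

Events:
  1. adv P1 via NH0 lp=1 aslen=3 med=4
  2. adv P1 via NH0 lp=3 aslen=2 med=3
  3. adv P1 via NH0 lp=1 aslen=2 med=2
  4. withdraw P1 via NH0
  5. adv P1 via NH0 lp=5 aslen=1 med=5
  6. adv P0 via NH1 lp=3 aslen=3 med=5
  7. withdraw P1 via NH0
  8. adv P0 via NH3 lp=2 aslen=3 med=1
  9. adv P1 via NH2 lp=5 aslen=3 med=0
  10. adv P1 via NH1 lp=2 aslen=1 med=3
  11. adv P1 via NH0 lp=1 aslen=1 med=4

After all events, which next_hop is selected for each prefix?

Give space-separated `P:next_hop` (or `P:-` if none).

Answer: P0:NH1 P1:NH2

Derivation:
Op 1: best P0=- P1=NH0
Op 2: best P0=- P1=NH0
Op 3: best P0=- P1=NH0
Op 4: best P0=- P1=-
Op 5: best P0=- P1=NH0
Op 6: best P0=NH1 P1=NH0
Op 7: best P0=NH1 P1=-
Op 8: best P0=NH1 P1=-
Op 9: best P0=NH1 P1=NH2
Op 10: best P0=NH1 P1=NH2
Op 11: best P0=NH1 P1=NH2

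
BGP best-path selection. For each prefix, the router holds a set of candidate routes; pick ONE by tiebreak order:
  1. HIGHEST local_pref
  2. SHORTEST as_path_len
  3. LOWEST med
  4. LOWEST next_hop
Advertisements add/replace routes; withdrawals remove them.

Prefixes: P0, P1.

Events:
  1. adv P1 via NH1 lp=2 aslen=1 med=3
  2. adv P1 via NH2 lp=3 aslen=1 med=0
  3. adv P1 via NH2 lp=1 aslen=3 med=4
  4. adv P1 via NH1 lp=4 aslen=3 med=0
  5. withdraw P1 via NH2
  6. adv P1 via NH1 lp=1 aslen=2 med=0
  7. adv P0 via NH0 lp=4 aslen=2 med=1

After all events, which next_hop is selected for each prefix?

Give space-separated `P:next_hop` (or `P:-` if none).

Answer: P0:NH0 P1:NH1

Derivation:
Op 1: best P0=- P1=NH1
Op 2: best P0=- P1=NH2
Op 3: best P0=- P1=NH1
Op 4: best P0=- P1=NH1
Op 5: best P0=- P1=NH1
Op 6: best P0=- P1=NH1
Op 7: best P0=NH0 P1=NH1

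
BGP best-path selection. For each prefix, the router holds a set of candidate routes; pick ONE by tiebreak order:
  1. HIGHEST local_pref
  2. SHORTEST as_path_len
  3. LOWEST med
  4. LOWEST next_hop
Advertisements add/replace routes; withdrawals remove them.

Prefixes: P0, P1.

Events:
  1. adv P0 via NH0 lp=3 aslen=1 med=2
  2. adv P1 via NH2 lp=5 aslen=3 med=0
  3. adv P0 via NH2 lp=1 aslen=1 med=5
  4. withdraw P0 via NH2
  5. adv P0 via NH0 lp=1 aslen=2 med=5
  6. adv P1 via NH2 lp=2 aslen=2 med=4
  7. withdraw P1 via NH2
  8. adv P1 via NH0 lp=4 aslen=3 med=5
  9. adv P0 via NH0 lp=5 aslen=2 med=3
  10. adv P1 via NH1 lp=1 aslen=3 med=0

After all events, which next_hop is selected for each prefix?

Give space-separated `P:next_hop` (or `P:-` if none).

Op 1: best P0=NH0 P1=-
Op 2: best P0=NH0 P1=NH2
Op 3: best P0=NH0 P1=NH2
Op 4: best P0=NH0 P1=NH2
Op 5: best P0=NH0 P1=NH2
Op 6: best P0=NH0 P1=NH2
Op 7: best P0=NH0 P1=-
Op 8: best P0=NH0 P1=NH0
Op 9: best P0=NH0 P1=NH0
Op 10: best P0=NH0 P1=NH0

Answer: P0:NH0 P1:NH0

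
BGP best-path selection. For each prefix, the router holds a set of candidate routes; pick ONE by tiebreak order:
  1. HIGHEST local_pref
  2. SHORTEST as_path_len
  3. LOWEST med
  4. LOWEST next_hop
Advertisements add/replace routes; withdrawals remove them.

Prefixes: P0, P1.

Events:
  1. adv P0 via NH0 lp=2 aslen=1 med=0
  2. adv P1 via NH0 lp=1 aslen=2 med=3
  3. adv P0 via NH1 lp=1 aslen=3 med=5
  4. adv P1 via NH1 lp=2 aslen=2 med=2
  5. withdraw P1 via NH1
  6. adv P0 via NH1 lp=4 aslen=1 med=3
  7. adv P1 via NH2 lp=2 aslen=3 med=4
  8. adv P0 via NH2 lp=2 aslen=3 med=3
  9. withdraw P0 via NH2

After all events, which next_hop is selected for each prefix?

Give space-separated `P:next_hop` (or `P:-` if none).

Answer: P0:NH1 P1:NH2

Derivation:
Op 1: best P0=NH0 P1=-
Op 2: best P0=NH0 P1=NH0
Op 3: best P0=NH0 P1=NH0
Op 4: best P0=NH0 P1=NH1
Op 5: best P0=NH0 P1=NH0
Op 6: best P0=NH1 P1=NH0
Op 7: best P0=NH1 P1=NH2
Op 8: best P0=NH1 P1=NH2
Op 9: best P0=NH1 P1=NH2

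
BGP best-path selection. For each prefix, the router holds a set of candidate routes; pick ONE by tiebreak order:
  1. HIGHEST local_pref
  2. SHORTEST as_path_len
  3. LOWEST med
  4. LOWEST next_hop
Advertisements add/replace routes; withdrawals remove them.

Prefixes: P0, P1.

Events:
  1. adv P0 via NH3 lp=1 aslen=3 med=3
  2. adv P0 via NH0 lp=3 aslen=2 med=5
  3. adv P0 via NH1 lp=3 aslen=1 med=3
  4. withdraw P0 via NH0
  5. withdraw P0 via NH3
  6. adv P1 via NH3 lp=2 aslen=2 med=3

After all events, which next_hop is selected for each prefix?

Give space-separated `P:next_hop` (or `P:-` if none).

Answer: P0:NH1 P1:NH3

Derivation:
Op 1: best P0=NH3 P1=-
Op 2: best P0=NH0 P1=-
Op 3: best P0=NH1 P1=-
Op 4: best P0=NH1 P1=-
Op 5: best P0=NH1 P1=-
Op 6: best P0=NH1 P1=NH3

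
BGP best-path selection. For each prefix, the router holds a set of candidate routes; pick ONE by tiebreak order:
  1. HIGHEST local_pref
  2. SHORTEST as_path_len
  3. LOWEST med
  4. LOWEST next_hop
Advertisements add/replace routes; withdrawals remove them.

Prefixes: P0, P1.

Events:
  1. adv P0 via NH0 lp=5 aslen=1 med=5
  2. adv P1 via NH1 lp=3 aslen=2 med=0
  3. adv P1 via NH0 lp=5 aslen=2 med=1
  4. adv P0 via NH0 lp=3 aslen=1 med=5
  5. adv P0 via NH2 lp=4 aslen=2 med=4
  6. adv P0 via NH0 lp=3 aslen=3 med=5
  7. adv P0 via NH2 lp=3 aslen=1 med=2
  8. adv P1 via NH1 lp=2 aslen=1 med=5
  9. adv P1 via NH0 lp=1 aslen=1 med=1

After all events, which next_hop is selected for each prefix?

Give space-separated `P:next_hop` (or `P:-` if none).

Answer: P0:NH2 P1:NH1

Derivation:
Op 1: best P0=NH0 P1=-
Op 2: best P0=NH0 P1=NH1
Op 3: best P0=NH0 P1=NH0
Op 4: best P0=NH0 P1=NH0
Op 5: best P0=NH2 P1=NH0
Op 6: best P0=NH2 P1=NH0
Op 7: best P0=NH2 P1=NH0
Op 8: best P0=NH2 P1=NH0
Op 9: best P0=NH2 P1=NH1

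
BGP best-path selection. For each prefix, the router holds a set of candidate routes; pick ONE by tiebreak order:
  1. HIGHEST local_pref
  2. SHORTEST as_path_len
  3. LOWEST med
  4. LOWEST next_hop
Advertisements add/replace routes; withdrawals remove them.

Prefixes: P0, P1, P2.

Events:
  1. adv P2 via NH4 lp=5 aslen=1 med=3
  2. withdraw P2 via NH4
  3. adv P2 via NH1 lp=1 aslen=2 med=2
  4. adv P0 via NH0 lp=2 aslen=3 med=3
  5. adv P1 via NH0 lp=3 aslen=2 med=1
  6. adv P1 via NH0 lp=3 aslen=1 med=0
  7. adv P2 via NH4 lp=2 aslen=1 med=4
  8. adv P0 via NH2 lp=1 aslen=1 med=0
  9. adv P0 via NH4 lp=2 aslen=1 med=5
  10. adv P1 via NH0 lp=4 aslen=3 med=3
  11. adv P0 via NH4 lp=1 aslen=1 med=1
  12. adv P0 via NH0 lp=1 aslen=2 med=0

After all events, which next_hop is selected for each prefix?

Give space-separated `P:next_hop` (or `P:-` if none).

Op 1: best P0=- P1=- P2=NH4
Op 2: best P0=- P1=- P2=-
Op 3: best P0=- P1=- P2=NH1
Op 4: best P0=NH0 P1=- P2=NH1
Op 5: best P0=NH0 P1=NH0 P2=NH1
Op 6: best P0=NH0 P1=NH0 P2=NH1
Op 7: best P0=NH0 P1=NH0 P2=NH4
Op 8: best P0=NH0 P1=NH0 P2=NH4
Op 9: best P0=NH4 P1=NH0 P2=NH4
Op 10: best P0=NH4 P1=NH0 P2=NH4
Op 11: best P0=NH0 P1=NH0 P2=NH4
Op 12: best P0=NH2 P1=NH0 P2=NH4

Answer: P0:NH2 P1:NH0 P2:NH4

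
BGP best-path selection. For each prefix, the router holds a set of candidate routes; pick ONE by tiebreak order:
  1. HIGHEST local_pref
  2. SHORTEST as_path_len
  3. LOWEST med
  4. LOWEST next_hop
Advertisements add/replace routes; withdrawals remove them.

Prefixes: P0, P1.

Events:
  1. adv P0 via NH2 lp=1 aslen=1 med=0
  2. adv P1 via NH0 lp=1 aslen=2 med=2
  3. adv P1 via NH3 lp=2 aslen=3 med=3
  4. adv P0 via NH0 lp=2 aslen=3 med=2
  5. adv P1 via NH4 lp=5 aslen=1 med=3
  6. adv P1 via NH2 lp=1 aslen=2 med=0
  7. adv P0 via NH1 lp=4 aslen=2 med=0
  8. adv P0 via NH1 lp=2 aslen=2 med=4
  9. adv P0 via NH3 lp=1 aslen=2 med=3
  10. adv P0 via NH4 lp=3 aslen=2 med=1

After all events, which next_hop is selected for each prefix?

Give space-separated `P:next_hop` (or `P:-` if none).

Op 1: best P0=NH2 P1=-
Op 2: best P0=NH2 P1=NH0
Op 3: best P0=NH2 P1=NH3
Op 4: best P0=NH0 P1=NH3
Op 5: best P0=NH0 P1=NH4
Op 6: best P0=NH0 P1=NH4
Op 7: best P0=NH1 P1=NH4
Op 8: best P0=NH1 P1=NH4
Op 9: best P0=NH1 P1=NH4
Op 10: best P0=NH4 P1=NH4

Answer: P0:NH4 P1:NH4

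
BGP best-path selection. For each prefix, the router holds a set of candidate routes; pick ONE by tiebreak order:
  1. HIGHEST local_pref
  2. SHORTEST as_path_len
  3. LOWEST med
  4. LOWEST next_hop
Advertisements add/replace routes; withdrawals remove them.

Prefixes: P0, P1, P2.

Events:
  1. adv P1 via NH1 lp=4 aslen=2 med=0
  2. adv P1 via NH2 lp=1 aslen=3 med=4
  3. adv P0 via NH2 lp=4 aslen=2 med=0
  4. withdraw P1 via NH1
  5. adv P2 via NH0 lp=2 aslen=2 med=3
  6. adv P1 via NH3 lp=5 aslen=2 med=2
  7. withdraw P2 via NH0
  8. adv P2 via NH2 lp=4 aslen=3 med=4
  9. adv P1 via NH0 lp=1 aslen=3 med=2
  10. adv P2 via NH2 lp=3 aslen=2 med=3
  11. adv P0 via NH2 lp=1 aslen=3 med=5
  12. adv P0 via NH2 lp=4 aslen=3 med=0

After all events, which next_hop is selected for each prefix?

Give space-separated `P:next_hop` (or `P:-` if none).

Op 1: best P0=- P1=NH1 P2=-
Op 2: best P0=- P1=NH1 P2=-
Op 3: best P0=NH2 P1=NH1 P2=-
Op 4: best P0=NH2 P1=NH2 P2=-
Op 5: best P0=NH2 P1=NH2 P2=NH0
Op 6: best P0=NH2 P1=NH3 P2=NH0
Op 7: best P0=NH2 P1=NH3 P2=-
Op 8: best P0=NH2 P1=NH3 P2=NH2
Op 9: best P0=NH2 P1=NH3 P2=NH2
Op 10: best P0=NH2 P1=NH3 P2=NH2
Op 11: best P0=NH2 P1=NH3 P2=NH2
Op 12: best P0=NH2 P1=NH3 P2=NH2

Answer: P0:NH2 P1:NH3 P2:NH2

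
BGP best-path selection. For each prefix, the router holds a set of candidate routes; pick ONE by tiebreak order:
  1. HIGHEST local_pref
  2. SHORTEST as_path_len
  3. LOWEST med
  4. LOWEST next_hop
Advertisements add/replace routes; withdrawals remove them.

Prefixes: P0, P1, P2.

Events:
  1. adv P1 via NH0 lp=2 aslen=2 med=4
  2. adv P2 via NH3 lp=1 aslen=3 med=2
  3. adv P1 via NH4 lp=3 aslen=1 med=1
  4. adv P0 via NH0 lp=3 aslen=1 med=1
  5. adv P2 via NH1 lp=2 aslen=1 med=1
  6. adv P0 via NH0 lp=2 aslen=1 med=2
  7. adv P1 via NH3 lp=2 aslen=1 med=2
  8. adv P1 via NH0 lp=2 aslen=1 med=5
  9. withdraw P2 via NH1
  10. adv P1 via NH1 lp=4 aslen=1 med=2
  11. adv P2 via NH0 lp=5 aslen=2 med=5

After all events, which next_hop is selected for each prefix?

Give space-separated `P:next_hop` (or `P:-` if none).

Op 1: best P0=- P1=NH0 P2=-
Op 2: best P0=- P1=NH0 P2=NH3
Op 3: best P0=- P1=NH4 P2=NH3
Op 4: best P0=NH0 P1=NH4 P2=NH3
Op 5: best P0=NH0 P1=NH4 P2=NH1
Op 6: best P0=NH0 P1=NH4 P2=NH1
Op 7: best P0=NH0 P1=NH4 P2=NH1
Op 8: best P0=NH0 P1=NH4 P2=NH1
Op 9: best P0=NH0 P1=NH4 P2=NH3
Op 10: best P0=NH0 P1=NH1 P2=NH3
Op 11: best P0=NH0 P1=NH1 P2=NH0

Answer: P0:NH0 P1:NH1 P2:NH0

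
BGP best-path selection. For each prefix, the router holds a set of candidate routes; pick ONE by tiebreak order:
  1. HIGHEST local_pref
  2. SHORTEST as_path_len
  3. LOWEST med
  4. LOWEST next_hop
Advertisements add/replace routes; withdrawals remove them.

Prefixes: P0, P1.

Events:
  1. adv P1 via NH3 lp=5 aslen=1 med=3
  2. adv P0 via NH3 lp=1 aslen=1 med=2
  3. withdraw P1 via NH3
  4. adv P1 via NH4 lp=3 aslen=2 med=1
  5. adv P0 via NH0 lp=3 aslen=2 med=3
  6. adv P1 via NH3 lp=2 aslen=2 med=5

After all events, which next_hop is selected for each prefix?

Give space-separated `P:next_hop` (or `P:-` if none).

Op 1: best P0=- P1=NH3
Op 2: best P0=NH3 P1=NH3
Op 3: best P0=NH3 P1=-
Op 4: best P0=NH3 P1=NH4
Op 5: best P0=NH0 P1=NH4
Op 6: best P0=NH0 P1=NH4

Answer: P0:NH0 P1:NH4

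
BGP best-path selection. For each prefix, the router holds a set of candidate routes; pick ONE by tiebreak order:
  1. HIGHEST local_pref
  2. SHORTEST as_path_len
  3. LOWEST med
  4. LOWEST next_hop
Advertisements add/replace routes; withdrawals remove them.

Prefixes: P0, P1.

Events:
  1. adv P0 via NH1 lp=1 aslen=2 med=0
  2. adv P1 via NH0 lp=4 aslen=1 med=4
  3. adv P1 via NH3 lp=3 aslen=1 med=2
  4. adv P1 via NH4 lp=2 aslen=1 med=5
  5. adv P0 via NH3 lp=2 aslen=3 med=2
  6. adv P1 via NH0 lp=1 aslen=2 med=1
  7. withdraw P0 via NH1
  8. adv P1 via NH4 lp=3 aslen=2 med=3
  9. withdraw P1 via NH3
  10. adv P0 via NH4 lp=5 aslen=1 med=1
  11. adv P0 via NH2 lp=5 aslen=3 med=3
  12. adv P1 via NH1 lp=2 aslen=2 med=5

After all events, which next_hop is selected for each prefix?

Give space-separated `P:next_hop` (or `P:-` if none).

Op 1: best P0=NH1 P1=-
Op 2: best P0=NH1 P1=NH0
Op 3: best P0=NH1 P1=NH0
Op 4: best P0=NH1 P1=NH0
Op 5: best P0=NH3 P1=NH0
Op 6: best P0=NH3 P1=NH3
Op 7: best P0=NH3 P1=NH3
Op 8: best P0=NH3 P1=NH3
Op 9: best P0=NH3 P1=NH4
Op 10: best P0=NH4 P1=NH4
Op 11: best P0=NH4 P1=NH4
Op 12: best P0=NH4 P1=NH4

Answer: P0:NH4 P1:NH4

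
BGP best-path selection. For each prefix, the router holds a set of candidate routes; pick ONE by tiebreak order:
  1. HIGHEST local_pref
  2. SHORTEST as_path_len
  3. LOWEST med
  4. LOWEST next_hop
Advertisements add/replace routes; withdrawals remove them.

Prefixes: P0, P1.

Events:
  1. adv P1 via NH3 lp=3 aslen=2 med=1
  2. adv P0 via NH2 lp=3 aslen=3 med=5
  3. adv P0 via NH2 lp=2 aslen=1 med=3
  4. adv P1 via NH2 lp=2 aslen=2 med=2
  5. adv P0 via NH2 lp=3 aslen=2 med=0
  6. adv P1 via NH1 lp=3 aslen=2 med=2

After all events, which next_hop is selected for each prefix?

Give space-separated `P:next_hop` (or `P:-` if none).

Op 1: best P0=- P1=NH3
Op 2: best P0=NH2 P1=NH3
Op 3: best P0=NH2 P1=NH3
Op 4: best P0=NH2 P1=NH3
Op 5: best P0=NH2 P1=NH3
Op 6: best P0=NH2 P1=NH3

Answer: P0:NH2 P1:NH3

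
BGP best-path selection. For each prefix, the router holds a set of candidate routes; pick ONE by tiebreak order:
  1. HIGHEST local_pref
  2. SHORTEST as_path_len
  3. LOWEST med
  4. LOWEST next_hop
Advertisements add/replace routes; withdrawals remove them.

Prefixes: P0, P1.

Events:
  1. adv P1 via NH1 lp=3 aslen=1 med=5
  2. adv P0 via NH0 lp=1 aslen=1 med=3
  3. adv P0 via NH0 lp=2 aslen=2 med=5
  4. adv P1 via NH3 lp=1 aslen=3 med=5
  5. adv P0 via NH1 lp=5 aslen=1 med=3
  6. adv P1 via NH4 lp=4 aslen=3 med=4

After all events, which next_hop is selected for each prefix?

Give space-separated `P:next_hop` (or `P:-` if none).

Answer: P0:NH1 P1:NH4

Derivation:
Op 1: best P0=- P1=NH1
Op 2: best P0=NH0 P1=NH1
Op 3: best P0=NH0 P1=NH1
Op 4: best P0=NH0 P1=NH1
Op 5: best P0=NH1 P1=NH1
Op 6: best P0=NH1 P1=NH4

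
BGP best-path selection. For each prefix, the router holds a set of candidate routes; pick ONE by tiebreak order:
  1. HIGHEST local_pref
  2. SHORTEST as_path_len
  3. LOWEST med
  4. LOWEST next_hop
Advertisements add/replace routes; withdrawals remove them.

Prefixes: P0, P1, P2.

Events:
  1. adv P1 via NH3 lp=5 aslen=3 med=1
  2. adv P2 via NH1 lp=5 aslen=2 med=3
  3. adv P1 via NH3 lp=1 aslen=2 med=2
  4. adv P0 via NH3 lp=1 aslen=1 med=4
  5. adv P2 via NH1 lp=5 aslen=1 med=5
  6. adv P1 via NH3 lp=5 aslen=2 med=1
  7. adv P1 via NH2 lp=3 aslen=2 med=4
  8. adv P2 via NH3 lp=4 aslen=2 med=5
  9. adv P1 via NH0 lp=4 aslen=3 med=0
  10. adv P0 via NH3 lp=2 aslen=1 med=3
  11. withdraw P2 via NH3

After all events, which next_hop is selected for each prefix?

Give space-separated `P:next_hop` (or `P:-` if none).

Op 1: best P0=- P1=NH3 P2=-
Op 2: best P0=- P1=NH3 P2=NH1
Op 3: best P0=- P1=NH3 P2=NH1
Op 4: best P0=NH3 P1=NH3 P2=NH1
Op 5: best P0=NH3 P1=NH3 P2=NH1
Op 6: best P0=NH3 P1=NH3 P2=NH1
Op 7: best P0=NH3 P1=NH3 P2=NH1
Op 8: best P0=NH3 P1=NH3 P2=NH1
Op 9: best P0=NH3 P1=NH3 P2=NH1
Op 10: best P0=NH3 P1=NH3 P2=NH1
Op 11: best P0=NH3 P1=NH3 P2=NH1

Answer: P0:NH3 P1:NH3 P2:NH1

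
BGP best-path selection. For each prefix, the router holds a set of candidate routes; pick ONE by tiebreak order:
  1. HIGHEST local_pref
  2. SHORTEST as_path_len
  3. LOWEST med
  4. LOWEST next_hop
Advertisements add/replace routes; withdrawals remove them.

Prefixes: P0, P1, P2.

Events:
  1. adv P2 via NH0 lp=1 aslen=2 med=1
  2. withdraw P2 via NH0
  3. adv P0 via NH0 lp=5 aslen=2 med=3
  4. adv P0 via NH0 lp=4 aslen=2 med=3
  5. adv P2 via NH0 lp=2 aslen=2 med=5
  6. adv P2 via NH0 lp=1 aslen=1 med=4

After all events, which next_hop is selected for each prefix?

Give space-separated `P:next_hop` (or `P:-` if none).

Op 1: best P0=- P1=- P2=NH0
Op 2: best P0=- P1=- P2=-
Op 3: best P0=NH0 P1=- P2=-
Op 4: best P0=NH0 P1=- P2=-
Op 5: best P0=NH0 P1=- P2=NH0
Op 6: best P0=NH0 P1=- P2=NH0

Answer: P0:NH0 P1:- P2:NH0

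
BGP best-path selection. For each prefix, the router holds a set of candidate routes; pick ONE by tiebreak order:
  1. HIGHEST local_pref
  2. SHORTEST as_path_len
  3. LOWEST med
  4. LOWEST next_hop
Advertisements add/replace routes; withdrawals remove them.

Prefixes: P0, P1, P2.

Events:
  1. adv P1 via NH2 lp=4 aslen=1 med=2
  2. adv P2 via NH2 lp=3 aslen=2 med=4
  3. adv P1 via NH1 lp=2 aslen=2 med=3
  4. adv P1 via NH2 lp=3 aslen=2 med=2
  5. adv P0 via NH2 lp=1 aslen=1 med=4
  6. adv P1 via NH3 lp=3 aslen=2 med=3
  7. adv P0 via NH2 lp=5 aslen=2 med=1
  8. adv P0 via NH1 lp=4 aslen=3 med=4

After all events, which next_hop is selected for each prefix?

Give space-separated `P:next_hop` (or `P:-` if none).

Op 1: best P0=- P1=NH2 P2=-
Op 2: best P0=- P1=NH2 P2=NH2
Op 3: best P0=- P1=NH2 P2=NH2
Op 4: best P0=- P1=NH2 P2=NH2
Op 5: best P0=NH2 P1=NH2 P2=NH2
Op 6: best P0=NH2 P1=NH2 P2=NH2
Op 7: best P0=NH2 P1=NH2 P2=NH2
Op 8: best P0=NH2 P1=NH2 P2=NH2

Answer: P0:NH2 P1:NH2 P2:NH2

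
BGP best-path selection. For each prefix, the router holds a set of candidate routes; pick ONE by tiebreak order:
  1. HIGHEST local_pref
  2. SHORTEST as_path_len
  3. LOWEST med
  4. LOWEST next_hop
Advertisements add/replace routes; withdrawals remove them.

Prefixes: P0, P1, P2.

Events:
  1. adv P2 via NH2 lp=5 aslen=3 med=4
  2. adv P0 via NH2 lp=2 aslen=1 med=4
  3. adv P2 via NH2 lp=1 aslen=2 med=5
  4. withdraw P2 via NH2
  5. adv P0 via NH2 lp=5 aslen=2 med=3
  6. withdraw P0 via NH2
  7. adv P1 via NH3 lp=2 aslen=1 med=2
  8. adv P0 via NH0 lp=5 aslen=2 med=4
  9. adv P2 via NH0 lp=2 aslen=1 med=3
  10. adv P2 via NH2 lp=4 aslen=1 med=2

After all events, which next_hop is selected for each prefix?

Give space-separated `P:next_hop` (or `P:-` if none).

Op 1: best P0=- P1=- P2=NH2
Op 2: best P0=NH2 P1=- P2=NH2
Op 3: best P0=NH2 P1=- P2=NH2
Op 4: best P0=NH2 P1=- P2=-
Op 5: best P0=NH2 P1=- P2=-
Op 6: best P0=- P1=- P2=-
Op 7: best P0=- P1=NH3 P2=-
Op 8: best P0=NH0 P1=NH3 P2=-
Op 9: best P0=NH0 P1=NH3 P2=NH0
Op 10: best P0=NH0 P1=NH3 P2=NH2

Answer: P0:NH0 P1:NH3 P2:NH2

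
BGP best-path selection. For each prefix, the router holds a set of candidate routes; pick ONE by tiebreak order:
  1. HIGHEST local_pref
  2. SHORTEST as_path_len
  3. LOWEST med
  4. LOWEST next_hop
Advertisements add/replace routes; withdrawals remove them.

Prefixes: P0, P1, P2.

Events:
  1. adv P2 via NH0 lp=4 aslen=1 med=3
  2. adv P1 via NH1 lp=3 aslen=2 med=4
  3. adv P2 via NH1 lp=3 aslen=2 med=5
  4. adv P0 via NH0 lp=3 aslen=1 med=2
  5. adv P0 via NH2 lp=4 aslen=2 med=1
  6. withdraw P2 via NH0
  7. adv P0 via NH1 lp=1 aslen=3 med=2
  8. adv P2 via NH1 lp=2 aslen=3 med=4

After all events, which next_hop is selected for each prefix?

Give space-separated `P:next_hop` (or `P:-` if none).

Op 1: best P0=- P1=- P2=NH0
Op 2: best P0=- P1=NH1 P2=NH0
Op 3: best P0=- P1=NH1 P2=NH0
Op 4: best P0=NH0 P1=NH1 P2=NH0
Op 5: best P0=NH2 P1=NH1 P2=NH0
Op 6: best P0=NH2 P1=NH1 P2=NH1
Op 7: best P0=NH2 P1=NH1 P2=NH1
Op 8: best P0=NH2 P1=NH1 P2=NH1

Answer: P0:NH2 P1:NH1 P2:NH1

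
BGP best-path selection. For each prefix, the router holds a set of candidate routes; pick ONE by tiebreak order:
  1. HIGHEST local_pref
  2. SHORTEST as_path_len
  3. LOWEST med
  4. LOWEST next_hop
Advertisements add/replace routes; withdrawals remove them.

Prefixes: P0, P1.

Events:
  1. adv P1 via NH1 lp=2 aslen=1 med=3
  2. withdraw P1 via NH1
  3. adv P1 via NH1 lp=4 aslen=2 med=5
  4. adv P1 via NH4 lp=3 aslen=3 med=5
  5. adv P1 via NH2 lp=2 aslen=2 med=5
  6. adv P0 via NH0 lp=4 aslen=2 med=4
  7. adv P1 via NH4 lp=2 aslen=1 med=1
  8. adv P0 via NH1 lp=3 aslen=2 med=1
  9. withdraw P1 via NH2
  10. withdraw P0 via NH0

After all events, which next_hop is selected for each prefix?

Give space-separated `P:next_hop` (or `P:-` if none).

Answer: P0:NH1 P1:NH1

Derivation:
Op 1: best P0=- P1=NH1
Op 2: best P0=- P1=-
Op 3: best P0=- P1=NH1
Op 4: best P0=- P1=NH1
Op 5: best P0=- P1=NH1
Op 6: best P0=NH0 P1=NH1
Op 7: best P0=NH0 P1=NH1
Op 8: best P0=NH0 P1=NH1
Op 9: best P0=NH0 P1=NH1
Op 10: best P0=NH1 P1=NH1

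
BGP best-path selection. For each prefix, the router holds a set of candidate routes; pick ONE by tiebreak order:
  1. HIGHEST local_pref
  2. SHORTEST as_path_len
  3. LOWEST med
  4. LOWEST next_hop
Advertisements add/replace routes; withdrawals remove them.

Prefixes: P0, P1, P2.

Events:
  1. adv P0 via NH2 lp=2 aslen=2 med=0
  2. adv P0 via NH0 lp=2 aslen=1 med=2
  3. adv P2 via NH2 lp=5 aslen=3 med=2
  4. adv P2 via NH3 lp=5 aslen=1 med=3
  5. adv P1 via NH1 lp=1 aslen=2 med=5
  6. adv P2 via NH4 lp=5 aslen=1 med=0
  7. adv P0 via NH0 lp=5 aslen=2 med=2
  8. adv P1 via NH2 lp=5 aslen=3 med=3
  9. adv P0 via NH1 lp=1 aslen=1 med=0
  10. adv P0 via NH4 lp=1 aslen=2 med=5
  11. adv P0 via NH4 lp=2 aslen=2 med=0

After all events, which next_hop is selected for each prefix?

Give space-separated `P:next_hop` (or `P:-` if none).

Op 1: best P0=NH2 P1=- P2=-
Op 2: best P0=NH0 P1=- P2=-
Op 3: best P0=NH0 P1=- P2=NH2
Op 4: best P0=NH0 P1=- P2=NH3
Op 5: best P0=NH0 P1=NH1 P2=NH3
Op 6: best P0=NH0 P1=NH1 P2=NH4
Op 7: best P0=NH0 P1=NH1 P2=NH4
Op 8: best P0=NH0 P1=NH2 P2=NH4
Op 9: best P0=NH0 P1=NH2 P2=NH4
Op 10: best P0=NH0 P1=NH2 P2=NH4
Op 11: best P0=NH0 P1=NH2 P2=NH4

Answer: P0:NH0 P1:NH2 P2:NH4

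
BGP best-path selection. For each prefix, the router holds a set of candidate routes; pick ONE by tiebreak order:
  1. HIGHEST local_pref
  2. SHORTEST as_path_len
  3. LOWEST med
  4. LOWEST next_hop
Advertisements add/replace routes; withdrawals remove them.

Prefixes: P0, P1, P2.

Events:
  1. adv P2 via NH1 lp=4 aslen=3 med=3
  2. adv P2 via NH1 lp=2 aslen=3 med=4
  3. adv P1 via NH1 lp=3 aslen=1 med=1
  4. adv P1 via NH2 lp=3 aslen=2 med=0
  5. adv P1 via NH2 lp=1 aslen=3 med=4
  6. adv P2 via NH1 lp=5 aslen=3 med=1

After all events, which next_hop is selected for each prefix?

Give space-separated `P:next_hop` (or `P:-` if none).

Answer: P0:- P1:NH1 P2:NH1

Derivation:
Op 1: best P0=- P1=- P2=NH1
Op 2: best P0=- P1=- P2=NH1
Op 3: best P0=- P1=NH1 P2=NH1
Op 4: best P0=- P1=NH1 P2=NH1
Op 5: best P0=- P1=NH1 P2=NH1
Op 6: best P0=- P1=NH1 P2=NH1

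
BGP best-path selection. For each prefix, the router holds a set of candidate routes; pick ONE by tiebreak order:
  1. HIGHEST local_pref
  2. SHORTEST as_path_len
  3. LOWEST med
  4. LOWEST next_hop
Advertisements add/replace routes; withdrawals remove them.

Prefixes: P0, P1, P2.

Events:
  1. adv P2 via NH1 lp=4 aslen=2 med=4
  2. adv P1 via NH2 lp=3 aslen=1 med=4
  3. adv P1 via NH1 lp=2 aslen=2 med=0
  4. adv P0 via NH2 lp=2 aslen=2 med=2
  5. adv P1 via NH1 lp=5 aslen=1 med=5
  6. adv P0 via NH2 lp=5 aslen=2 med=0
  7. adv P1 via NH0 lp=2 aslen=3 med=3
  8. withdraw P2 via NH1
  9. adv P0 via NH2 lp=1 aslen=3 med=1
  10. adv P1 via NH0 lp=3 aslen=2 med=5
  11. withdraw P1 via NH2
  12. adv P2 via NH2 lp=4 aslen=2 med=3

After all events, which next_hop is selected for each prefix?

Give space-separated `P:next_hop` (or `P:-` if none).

Answer: P0:NH2 P1:NH1 P2:NH2

Derivation:
Op 1: best P0=- P1=- P2=NH1
Op 2: best P0=- P1=NH2 P2=NH1
Op 3: best P0=- P1=NH2 P2=NH1
Op 4: best P0=NH2 P1=NH2 P2=NH1
Op 5: best P0=NH2 P1=NH1 P2=NH1
Op 6: best P0=NH2 P1=NH1 P2=NH1
Op 7: best P0=NH2 P1=NH1 P2=NH1
Op 8: best P0=NH2 P1=NH1 P2=-
Op 9: best P0=NH2 P1=NH1 P2=-
Op 10: best P0=NH2 P1=NH1 P2=-
Op 11: best P0=NH2 P1=NH1 P2=-
Op 12: best P0=NH2 P1=NH1 P2=NH2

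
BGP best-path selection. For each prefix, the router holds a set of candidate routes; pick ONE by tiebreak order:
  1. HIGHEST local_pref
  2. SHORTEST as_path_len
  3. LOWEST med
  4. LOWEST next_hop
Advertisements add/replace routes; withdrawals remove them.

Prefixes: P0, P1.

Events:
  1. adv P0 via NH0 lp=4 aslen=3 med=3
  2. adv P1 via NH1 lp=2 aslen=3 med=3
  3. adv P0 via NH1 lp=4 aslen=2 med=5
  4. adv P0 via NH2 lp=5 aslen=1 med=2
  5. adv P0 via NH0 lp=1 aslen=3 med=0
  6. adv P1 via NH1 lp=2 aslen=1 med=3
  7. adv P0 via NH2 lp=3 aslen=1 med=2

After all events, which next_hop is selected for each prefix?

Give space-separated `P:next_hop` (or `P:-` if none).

Op 1: best P0=NH0 P1=-
Op 2: best P0=NH0 P1=NH1
Op 3: best P0=NH1 P1=NH1
Op 4: best P0=NH2 P1=NH1
Op 5: best P0=NH2 P1=NH1
Op 6: best P0=NH2 P1=NH1
Op 7: best P0=NH1 P1=NH1

Answer: P0:NH1 P1:NH1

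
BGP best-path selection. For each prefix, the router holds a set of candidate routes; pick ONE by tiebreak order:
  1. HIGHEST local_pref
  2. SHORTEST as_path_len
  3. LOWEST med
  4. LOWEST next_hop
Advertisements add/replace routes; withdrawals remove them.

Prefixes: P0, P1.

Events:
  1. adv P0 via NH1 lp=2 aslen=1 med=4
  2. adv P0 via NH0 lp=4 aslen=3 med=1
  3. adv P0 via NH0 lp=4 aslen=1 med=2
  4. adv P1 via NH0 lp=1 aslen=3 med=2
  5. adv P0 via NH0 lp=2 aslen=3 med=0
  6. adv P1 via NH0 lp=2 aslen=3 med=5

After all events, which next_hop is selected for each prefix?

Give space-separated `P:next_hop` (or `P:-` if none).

Op 1: best P0=NH1 P1=-
Op 2: best P0=NH0 P1=-
Op 3: best P0=NH0 P1=-
Op 4: best P0=NH0 P1=NH0
Op 5: best P0=NH1 P1=NH0
Op 6: best P0=NH1 P1=NH0

Answer: P0:NH1 P1:NH0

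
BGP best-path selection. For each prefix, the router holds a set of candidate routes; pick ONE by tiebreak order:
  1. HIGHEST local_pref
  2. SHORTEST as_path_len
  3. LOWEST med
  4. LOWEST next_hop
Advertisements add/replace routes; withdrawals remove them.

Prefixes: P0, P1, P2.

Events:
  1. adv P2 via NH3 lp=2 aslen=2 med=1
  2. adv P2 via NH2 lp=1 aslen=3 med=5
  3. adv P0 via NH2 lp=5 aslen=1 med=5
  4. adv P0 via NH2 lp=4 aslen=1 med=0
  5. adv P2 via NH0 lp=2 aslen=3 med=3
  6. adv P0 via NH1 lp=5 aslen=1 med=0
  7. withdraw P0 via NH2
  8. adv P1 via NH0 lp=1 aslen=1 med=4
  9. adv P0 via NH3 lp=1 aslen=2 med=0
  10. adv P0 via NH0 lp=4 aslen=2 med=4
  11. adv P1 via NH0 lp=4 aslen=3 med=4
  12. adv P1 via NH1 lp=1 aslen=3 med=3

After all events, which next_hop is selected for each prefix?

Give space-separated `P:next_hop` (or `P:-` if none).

Answer: P0:NH1 P1:NH0 P2:NH3

Derivation:
Op 1: best P0=- P1=- P2=NH3
Op 2: best P0=- P1=- P2=NH3
Op 3: best P0=NH2 P1=- P2=NH3
Op 4: best P0=NH2 P1=- P2=NH3
Op 5: best P0=NH2 P1=- P2=NH3
Op 6: best P0=NH1 P1=- P2=NH3
Op 7: best P0=NH1 P1=- P2=NH3
Op 8: best P0=NH1 P1=NH0 P2=NH3
Op 9: best P0=NH1 P1=NH0 P2=NH3
Op 10: best P0=NH1 P1=NH0 P2=NH3
Op 11: best P0=NH1 P1=NH0 P2=NH3
Op 12: best P0=NH1 P1=NH0 P2=NH3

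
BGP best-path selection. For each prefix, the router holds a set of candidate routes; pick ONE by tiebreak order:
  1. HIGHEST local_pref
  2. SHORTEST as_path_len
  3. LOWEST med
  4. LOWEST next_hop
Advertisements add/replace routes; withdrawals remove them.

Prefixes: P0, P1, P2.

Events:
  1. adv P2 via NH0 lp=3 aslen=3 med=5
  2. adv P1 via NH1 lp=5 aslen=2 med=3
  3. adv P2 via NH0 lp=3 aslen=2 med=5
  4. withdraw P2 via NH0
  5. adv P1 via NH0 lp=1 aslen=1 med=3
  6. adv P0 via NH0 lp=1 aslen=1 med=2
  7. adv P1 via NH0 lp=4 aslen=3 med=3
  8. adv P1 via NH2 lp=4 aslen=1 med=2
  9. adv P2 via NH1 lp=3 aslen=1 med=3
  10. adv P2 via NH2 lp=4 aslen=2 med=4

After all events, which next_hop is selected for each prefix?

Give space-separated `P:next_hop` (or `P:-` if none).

Answer: P0:NH0 P1:NH1 P2:NH2

Derivation:
Op 1: best P0=- P1=- P2=NH0
Op 2: best P0=- P1=NH1 P2=NH0
Op 3: best P0=- P1=NH1 P2=NH0
Op 4: best P0=- P1=NH1 P2=-
Op 5: best P0=- P1=NH1 P2=-
Op 6: best P0=NH0 P1=NH1 P2=-
Op 7: best P0=NH0 P1=NH1 P2=-
Op 8: best P0=NH0 P1=NH1 P2=-
Op 9: best P0=NH0 P1=NH1 P2=NH1
Op 10: best P0=NH0 P1=NH1 P2=NH2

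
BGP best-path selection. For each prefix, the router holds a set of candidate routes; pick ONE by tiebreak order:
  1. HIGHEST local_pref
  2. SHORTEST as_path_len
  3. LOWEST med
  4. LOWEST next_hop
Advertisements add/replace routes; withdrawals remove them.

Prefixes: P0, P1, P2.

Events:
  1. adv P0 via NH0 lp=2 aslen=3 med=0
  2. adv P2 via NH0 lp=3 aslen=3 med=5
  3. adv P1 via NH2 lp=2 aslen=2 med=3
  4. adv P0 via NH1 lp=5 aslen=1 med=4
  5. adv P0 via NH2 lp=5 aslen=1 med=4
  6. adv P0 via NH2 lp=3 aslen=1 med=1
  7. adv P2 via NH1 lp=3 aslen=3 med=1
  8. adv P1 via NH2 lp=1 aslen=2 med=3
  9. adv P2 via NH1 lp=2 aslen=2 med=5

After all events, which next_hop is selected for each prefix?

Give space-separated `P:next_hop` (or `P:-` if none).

Op 1: best P0=NH0 P1=- P2=-
Op 2: best P0=NH0 P1=- P2=NH0
Op 3: best P0=NH0 P1=NH2 P2=NH0
Op 4: best P0=NH1 P1=NH2 P2=NH0
Op 5: best P0=NH1 P1=NH2 P2=NH0
Op 6: best P0=NH1 P1=NH2 P2=NH0
Op 7: best P0=NH1 P1=NH2 P2=NH1
Op 8: best P0=NH1 P1=NH2 P2=NH1
Op 9: best P0=NH1 P1=NH2 P2=NH0

Answer: P0:NH1 P1:NH2 P2:NH0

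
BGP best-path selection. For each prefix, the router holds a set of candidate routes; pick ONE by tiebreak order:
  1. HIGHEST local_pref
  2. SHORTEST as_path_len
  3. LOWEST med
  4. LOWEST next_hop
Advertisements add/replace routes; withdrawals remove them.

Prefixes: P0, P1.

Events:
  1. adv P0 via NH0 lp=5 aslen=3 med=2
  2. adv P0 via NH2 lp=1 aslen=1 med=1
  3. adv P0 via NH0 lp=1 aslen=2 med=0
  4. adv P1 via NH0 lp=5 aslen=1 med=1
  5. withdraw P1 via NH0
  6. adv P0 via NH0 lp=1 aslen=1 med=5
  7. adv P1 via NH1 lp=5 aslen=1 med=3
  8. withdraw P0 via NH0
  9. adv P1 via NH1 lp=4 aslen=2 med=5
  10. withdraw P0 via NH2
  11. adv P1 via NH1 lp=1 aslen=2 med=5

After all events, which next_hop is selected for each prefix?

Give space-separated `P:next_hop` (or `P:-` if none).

Op 1: best P0=NH0 P1=-
Op 2: best P0=NH0 P1=-
Op 3: best P0=NH2 P1=-
Op 4: best P0=NH2 P1=NH0
Op 5: best P0=NH2 P1=-
Op 6: best P0=NH2 P1=-
Op 7: best P0=NH2 P1=NH1
Op 8: best P0=NH2 P1=NH1
Op 9: best P0=NH2 P1=NH1
Op 10: best P0=- P1=NH1
Op 11: best P0=- P1=NH1

Answer: P0:- P1:NH1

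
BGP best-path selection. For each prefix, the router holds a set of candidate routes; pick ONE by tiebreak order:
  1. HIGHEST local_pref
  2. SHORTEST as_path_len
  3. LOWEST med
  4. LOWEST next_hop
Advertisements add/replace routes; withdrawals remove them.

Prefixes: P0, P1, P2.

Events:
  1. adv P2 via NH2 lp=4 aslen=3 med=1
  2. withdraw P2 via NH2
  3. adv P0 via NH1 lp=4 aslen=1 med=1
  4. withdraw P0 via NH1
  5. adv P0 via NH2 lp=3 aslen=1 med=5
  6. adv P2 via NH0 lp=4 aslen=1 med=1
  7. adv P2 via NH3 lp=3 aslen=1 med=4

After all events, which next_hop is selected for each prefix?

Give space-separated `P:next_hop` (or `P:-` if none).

Answer: P0:NH2 P1:- P2:NH0

Derivation:
Op 1: best P0=- P1=- P2=NH2
Op 2: best P0=- P1=- P2=-
Op 3: best P0=NH1 P1=- P2=-
Op 4: best P0=- P1=- P2=-
Op 5: best P0=NH2 P1=- P2=-
Op 6: best P0=NH2 P1=- P2=NH0
Op 7: best P0=NH2 P1=- P2=NH0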